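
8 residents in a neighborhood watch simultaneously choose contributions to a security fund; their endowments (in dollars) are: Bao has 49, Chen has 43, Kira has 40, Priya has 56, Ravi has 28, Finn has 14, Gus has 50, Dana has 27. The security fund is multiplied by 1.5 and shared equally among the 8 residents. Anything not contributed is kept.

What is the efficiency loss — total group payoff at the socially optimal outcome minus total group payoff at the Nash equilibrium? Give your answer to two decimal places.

153.50 dollars

The private return per contributed unit is 1.5/8 = 0.1875 < 1 for every player regardless of endowment, so the Nash equilibrium is zero contribution and the group total is Σ E_j = 49 + 43 + 40 + 56 + 28 + 14 + 50 + 27 = 307.
Each contributed unit returns 1.500 to the group, so the social optimum is full contribution by everyone: group total = 1.500 × 307 = 460.50.
Efficiency loss = (1.500 − 1) × 307 = 153.50.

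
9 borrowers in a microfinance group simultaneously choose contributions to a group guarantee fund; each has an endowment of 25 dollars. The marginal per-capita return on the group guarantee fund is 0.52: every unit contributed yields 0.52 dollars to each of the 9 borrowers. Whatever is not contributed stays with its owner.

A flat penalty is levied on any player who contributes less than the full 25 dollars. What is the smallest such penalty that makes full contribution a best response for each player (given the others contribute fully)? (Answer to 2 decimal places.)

Given the others contribute fully, the best deviation is to contribute 0 (any partial contribution still incurs the fine and gives up units whose private return 0.52 is below 1).
Deviating from 25 to 0 saves 25 dollars but forfeits the deviator's share of the drop in the group guarantee fund: 0.52 × 25 = 13.00.
So the deviation gain is 25 − 13.00 = 12.00, and the fine must be at least 12.00 dollars to wipe it out.

12.00 dollars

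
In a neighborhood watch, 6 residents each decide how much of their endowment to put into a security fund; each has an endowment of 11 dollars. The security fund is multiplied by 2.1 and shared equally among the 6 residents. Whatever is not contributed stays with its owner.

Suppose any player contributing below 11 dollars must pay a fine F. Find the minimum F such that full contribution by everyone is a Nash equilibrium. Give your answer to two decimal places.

Given the others contribute fully, the best deviation is to contribute 0 (any partial contribution still incurs the fine and gives up units whose private return 0.3500 is below 1).
Deviating from 11 to 0 saves 11 dollars but forfeits the deviator's share of the drop in the security fund: 2.1/6 × 11 = 3.85.
So the deviation gain is 11 − 3.85 = 7.15, and the fine must be at least 7.15 dollars to wipe it out.

7.15 dollars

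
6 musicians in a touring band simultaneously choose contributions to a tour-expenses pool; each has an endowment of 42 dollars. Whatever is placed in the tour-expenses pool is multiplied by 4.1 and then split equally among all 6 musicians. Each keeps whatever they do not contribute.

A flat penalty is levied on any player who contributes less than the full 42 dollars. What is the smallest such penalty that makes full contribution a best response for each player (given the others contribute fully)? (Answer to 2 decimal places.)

13.30 dollars

Given the others contribute fully, the best deviation is to contribute 0 (any partial contribution still incurs the fine and gives up units whose private return 0.6833 is below 1).
Deviating from 42 to 0 saves 42 dollars but forfeits the deviator's share of the drop in the tour-expenses pool: 4.1/6 × 42 = 28.70.
So the deviation gain is 42 − 28.70 = 13.30, and the fine must be at least 13.30 dollars to wipe it out.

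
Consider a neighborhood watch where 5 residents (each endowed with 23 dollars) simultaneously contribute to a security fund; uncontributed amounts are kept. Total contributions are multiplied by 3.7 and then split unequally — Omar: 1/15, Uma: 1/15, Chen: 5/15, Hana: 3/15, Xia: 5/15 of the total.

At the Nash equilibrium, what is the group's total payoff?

239.20 dollars

For player j, contributing a unit is worthwhile iff 3.7 × (j's share) ≥ 1, i.e. iff j's share is at least 0.2703.
Chen and Xia are above the threshold, contributing 23 each; the remaining 3 contribute 0. Total contributed: 46.
The security fund pays out 3.7 × 46 = 170.20 in total (split across the unequal shares, but the aggregate is all that matters for the group sum).
The 3 free-riders keep 23 each, adding 69. Group total = 69 + 170.20 = 239.20.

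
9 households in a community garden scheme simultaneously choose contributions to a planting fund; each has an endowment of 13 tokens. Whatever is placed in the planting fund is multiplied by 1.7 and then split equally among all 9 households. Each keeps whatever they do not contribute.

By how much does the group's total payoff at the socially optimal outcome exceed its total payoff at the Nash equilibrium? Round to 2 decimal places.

Each contributed unit returns 1.7/9 = 0.1889 to its contributor — below 1 — so contributing 0 is dominant for every player. At the Nash equilibrium everyone keeps their 13, and the group total is 9 × 13 = 117.
Each contributed unit returns 1.700 to the group as a whole (0.1889 to each of 9 players), which exceeds 1, so the social optimum is full contribution: group total = 1.700 × 117 = 198.90.
Efficiency loss = 198.90 − 117 = 81.90.

81.90 tokens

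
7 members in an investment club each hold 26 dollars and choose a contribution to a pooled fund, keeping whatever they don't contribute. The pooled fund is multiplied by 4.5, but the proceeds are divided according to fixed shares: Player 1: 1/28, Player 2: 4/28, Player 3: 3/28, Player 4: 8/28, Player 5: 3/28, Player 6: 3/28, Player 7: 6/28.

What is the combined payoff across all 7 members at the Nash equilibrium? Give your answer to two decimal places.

Each unit j contributes comes back to j as 4.5 × (j's share), so j prefers to contribute only if that share exceeds 1/4.5 = 0.2222; otherwise keeping the unit dominates.
Player 4 alone (share 8/28) is above the threshold, contributing 26; the remaining 6 contribute 0. Total contributed: 26.
The pooled fund pays out 4.5 × 26 = 117.00 in total (split across the unequal shares, but the aggregate is all that matters for the group sum).
The 6 free-riders keep 26 each, adding 156. Group total = 156 + 117.00 = 273.00.

273.00 dollars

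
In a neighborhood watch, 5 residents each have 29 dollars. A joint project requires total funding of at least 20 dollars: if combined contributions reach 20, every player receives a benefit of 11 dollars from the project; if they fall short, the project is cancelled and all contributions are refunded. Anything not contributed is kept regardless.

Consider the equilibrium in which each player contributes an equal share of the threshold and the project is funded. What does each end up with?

36 dollars

Equal share of the threshold: 20/5 = 4.
At this profile no one gains by cutting their contribution: any cut drops the total below 20, the project is cancelled, contributions are refunded, and the deviator ends with 29, which is less than 29 − 4 + 11 = 36. Contributing more than 4 just wastes the excess. So contributing exactly 4 is a best response.
Each player's payoff: 29 − 4 + 11 = 36.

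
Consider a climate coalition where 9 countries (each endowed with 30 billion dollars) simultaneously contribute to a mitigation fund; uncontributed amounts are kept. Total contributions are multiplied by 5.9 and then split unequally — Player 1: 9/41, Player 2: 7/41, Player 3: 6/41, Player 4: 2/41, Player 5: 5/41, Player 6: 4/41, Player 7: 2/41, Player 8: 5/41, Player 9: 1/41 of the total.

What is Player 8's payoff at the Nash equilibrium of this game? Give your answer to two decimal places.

A player with share s gets back 5.9·s per unit contributed, so full contribution is dominant for anyone with s > 1/5.9 = 0.1695 and zero contribution is dominant for anyone below.
Player 1 and Player 2 clear that bar, contributing 30 each; the remaining 7 contribute 0. Total contributed: 60.
Player 8 keeps 30 and receives 5.9 × 60 × 5/41 = 43.17 from the mitigation fund, for a payoff of 73.17.

73.17 billion dollars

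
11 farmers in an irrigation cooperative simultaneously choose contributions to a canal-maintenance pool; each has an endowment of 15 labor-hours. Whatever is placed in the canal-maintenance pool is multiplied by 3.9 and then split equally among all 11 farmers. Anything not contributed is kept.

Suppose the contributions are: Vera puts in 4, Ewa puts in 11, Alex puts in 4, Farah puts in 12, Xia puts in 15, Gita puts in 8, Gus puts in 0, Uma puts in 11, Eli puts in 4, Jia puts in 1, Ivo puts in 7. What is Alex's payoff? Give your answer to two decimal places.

38.30 labor-hours

Total contributed: 4 + 11 + 4 + 12 + 15 + 8 + 0 + 11 + 4 + 1 + 7 = 77.
Each receives 3.9 × 77 / 11 = 27.30 from the canal-maintenance pool.
Alex keeps 15 − 4 = 11, so Alex's payoff is 11 + 27.30 = 38.30.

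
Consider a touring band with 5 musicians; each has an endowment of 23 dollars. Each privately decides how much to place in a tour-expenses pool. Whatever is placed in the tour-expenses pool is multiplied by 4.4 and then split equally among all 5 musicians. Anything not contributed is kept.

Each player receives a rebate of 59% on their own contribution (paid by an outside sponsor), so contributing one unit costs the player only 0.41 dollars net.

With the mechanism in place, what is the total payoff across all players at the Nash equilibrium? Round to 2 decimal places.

573.85 dollars

Under the mechanism each unit contributed yields (4.4/5) / 0.41 = 2.1463 back to its contributor per unit of net cost, which exceeds 1, making full contribution the dominant choice for everyone.
So the Nash equilibrium is full contribution by all 5; the group earns 5 × (23 × 0.59 + 4.4 × 23) = 573.85.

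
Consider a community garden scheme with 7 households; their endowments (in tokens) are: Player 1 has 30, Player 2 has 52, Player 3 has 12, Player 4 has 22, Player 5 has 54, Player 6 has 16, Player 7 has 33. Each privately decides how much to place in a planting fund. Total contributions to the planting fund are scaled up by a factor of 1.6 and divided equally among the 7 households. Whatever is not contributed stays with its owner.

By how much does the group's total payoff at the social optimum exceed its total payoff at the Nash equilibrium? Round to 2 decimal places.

The private return per contributed unit is 1.6/7 = 0.2286 < 1 for every player regardless of endowment, so the Nash equilibrium is zero contribution and the group total is Σ E_j = 30 + 52 + 12 + 22 + 54 + 16 + 33 = 219.
Each contributed unit returns 1.600 to the group, so the social optimum is full contribution by everyone: group total = 1.600 × 219 = 350.40.
Efficiency loss = (1.600 − 1) × 219 = 131.40.

131.40 tokens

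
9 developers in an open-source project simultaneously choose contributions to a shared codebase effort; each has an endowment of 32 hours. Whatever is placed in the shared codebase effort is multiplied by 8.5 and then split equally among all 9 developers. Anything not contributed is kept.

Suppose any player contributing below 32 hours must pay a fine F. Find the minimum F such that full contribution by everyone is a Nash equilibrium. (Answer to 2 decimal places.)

1.78 hours

Given the others contribute fully, the best deviation is to contribute 0 (any partial contribution still incurs the fine and gives up units whose private return 0.9444 is below 1).
Deviating from 32 to 0 saves 32 hours but forfeits the deviator's share of the drop in the shared codebase effort: 8.5/9 × 32 = 30.22.
So the deviation gain is 32 − 30.22 = 1.78, and the fine must be at least 1.78 hours to wipe it out.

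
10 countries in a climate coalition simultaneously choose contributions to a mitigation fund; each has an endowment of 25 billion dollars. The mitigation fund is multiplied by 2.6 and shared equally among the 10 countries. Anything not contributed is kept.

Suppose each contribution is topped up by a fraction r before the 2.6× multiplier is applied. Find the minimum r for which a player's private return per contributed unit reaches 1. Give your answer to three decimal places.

With matching at rate r, one contributed unit becomes (1 + r) in the mitigation fund and returns 2.6 × (1 + r) / 10 to the contributor.
Setting this equal to 1: 1 + r = 10/2.6 = 3.8462.
So the minimum matching rate is r = 3.8462 − 1 = 2.846.

2.846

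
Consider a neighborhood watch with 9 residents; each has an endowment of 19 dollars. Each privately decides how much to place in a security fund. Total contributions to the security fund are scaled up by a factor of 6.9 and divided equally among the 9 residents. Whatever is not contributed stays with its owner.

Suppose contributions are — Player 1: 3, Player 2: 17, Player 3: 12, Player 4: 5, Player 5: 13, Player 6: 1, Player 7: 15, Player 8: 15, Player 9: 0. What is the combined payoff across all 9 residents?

Total contributed: 3 + 17 + 12 + 5 + 13 + 1 + 15 + 15 + 0 = 81; total kept: 9 × 19 − 81 = 90.
The security fund pays out 6.9 × 81 = 558.90 in aggregate.
Group total = 90 + 558.90 = 648.90.

648.90 dollars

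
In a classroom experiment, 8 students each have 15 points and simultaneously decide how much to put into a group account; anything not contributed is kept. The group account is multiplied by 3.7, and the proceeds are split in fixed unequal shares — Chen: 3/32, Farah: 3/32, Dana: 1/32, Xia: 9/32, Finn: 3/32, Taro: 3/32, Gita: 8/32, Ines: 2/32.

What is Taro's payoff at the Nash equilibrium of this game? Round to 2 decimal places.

For player j, contributing a unit is worthwhile iff 3.7 × (j's share) ≥ 1, i.e. iff j's share is at least 0.2703.
Xia alone (share 9/32) is above the threshold, contributing 15; the remaining 7 contribute 0. Total contributed: 15.
Taro keeps 15 and receives 3.7 × 15 × 3/32 = 5.20 from the group account, for a payoff of 20.20.

20.20 points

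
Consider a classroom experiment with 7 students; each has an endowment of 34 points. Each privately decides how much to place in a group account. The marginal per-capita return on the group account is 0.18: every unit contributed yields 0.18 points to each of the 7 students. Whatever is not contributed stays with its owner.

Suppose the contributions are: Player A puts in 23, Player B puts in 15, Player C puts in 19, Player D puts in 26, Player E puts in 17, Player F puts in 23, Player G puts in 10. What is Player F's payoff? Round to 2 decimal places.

Total contributed: 23 + 15 + 19 + 26 + 17 + 23 + 10 = 133.
Each receives 0.18 × 133 = 23.94 from the group account.
Player F keeps 34 − 23 = 11, so Player F's payoff is 11 + 23.94 = 34.94.

34.94 points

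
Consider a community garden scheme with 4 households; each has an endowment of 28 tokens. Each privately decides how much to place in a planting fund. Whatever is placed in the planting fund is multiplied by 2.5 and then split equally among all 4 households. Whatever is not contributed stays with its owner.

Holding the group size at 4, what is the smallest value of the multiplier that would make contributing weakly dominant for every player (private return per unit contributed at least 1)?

4

A contributed unit returns (multiplier)/4 to its contributor.
This reaches 1 exactly when the multiplier is 4.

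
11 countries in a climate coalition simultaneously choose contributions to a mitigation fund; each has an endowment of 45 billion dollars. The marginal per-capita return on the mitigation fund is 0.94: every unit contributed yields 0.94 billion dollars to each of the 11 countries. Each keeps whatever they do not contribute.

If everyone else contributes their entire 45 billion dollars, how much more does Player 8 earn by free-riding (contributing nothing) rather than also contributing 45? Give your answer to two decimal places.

2.70 billion dollars

Switching from a contribution of 45 to 0 lets Player 8 keep an extra 45 billion dollars, but lowers the mitigation fund by 45, which costs Player 8 their own share of that drop: 0.94 × 45 = 42.30.
Net gain = 45 − 42.30 = 2.70. The private return per contributed unit (0.94) is below 1, so free-riding is indeed the best response regardless of what the others do.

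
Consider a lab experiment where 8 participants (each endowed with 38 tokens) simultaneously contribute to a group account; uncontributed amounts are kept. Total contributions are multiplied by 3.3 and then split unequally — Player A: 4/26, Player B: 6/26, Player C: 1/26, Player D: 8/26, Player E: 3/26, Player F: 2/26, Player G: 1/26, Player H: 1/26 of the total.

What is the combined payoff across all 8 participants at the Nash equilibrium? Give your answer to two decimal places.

For player j, contributing a unit is worthwhile iff 3.3 × (j's share) ≥ 1, i.e. iff j's share is at least 0.3030.
The only share above 0.3030 is Player D's 8/26, contributing 38; the remaining 7 contribute 0. Total contributed: 38.
The group account pays out 3.3 × 38 = 125.40 in total (split across the unequal shares, but the aggregate is all that matters for the group sum).
The 7 free-riders keep 38 each, adding 266. Group total = 266 + 125.40 = 391.40.

391.40 tokens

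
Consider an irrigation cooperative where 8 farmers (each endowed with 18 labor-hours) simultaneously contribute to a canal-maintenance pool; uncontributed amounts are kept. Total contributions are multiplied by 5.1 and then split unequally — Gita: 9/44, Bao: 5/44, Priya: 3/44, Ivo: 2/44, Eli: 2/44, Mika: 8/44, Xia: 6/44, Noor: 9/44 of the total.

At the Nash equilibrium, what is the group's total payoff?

Player j's private return per contributed unit is 5.1 × (j's share). Contributing is weakly dominant for j when that share is at least 1/5.1 = 0.1961, and contributing 0 is dominant otherwise.
The shares above 0.1961 belong to Gita and Noor, contributing 18 each; the remaining 6 contribute 0. Total contributed: 36.
The canal-maintenance pool pays out 5.1 × 36 = 183.60 in total (split across the unequal shares, but the aggregate is all that matters for the group sum).
The 6 free-riders keep 18 each, adding 108. Group total = 108 + 183.60 = 291.60.

291.60 labor-hours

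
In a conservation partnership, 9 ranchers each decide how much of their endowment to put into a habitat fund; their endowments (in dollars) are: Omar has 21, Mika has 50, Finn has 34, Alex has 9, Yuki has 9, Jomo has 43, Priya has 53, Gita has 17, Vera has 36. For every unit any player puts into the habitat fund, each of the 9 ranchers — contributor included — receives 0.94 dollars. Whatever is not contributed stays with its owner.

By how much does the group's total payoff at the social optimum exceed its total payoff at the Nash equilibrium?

The private return per contributed unit is 0.94 < 1 for everyone, so the Nash equilibrium is zero contribution and the group total is Σ E_j = 21 + 50 + 34 + 9 + 9 + 43 + 53 + 17 + 36 = 272.
Each contributed unit returns 8.460 to the group, so the social optimum is full contribution by everyone: group total = 8.460 × 272 = 2301.12.
Efficiency loss = (8.460 − 1) × 272 = 2029.12.

2029.12 dollars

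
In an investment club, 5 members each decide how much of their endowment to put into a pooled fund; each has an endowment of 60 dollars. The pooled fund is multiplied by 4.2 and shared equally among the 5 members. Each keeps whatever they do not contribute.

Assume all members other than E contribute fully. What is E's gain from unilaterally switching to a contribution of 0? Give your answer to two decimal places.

Switching from a contribution of 60 to 0 lets E keep an extra 60 dollars, but lowers the pooled fund by 60, which costs E their own share of that drop: 4.2/5 × 60 = 50.40.
Net gain = 60 − 50.40 = 9.60. The private return per contributed unit (0.8400) is below 1, so free-riding is indeed the best response regardless of what the others do.

9.60 dollars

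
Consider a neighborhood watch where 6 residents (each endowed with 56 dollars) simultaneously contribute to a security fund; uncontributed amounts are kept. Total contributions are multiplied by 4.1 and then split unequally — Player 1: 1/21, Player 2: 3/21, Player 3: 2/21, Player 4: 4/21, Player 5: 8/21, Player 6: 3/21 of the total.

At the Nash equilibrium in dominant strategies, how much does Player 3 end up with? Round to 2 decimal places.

A player with share s gets back 4.1·s per unit contributed, so full contribution is dominant for anyone with s > 1/4.1 = 0.2439 and zero contribution is dominant for anyone below.
Only Player 5 (8/21) clears that bar, contributing 56; the remaining 5 contribute 0. Total contributed: 56.
Player 3 keeps 56 and receives 4.1 × 56 × 2/21 = 21.87 from the security fund, for a payoff of 77.87.

77.87 dollars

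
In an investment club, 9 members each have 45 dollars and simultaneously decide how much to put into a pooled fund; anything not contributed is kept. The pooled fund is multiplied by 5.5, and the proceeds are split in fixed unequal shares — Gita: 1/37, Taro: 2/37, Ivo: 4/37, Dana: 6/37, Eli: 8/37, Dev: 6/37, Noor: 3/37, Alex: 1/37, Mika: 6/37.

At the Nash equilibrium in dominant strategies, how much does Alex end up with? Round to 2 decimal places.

Each unit j contributes comes back to j as 5.5 × (j's share), so j prefers to contribute only if that share exceeds 1/5.5 = 0.1818; otherwise keeping the unit dominates.
The only share above 0.1818 is Eli's 8/37, contributing 45; the remaining 8 contribute 0. Total contributed: 45.
Alex keeps 45 and receives 5.5 × 45 × 1/37 = 6.69 from the pooled fund, for a payoff of 51.69.

51.69 dollars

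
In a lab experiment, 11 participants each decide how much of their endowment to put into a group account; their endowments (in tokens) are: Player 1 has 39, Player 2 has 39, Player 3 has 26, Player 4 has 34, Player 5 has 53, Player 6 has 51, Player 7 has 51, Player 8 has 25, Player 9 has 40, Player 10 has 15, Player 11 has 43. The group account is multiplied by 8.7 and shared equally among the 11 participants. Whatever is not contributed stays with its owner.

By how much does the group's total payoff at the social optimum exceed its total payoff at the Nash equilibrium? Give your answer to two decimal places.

3203.20 tokens

The private return per contributed unit is 8.7/11 = 0.7909 < 1 for every player regardless of endowment, so the Nash equilibrium is zero contribution and the group total is Σ E_j = 39 + 39 + 26 + 34 + 53 + 51 + 51 + 25 + 40 + 15 + 43 = 416.
Each contributed unit returns 8.700 to the group, so the social optimum is full contribution by everyone: group total = 8.700 × 416 = 3619.20.
Efficiency loss = (8.700 − 1) × 416 = 3203.20.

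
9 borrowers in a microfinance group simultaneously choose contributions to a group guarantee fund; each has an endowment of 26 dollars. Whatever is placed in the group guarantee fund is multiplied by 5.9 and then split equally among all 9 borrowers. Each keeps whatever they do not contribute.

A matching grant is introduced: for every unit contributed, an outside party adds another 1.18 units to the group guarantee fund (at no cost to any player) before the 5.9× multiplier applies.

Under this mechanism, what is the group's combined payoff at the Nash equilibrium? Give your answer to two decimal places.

3009.71 dollars

The effective private return per unit is now 5.9 × 2.18 / 9 = 1.4291 > 1, so every player's dominant strategy flips to full contribution.
So the Nash equilibrium is full contribution by all 9; the group earns 5.9 × 2.18 × 234 = 3009.71.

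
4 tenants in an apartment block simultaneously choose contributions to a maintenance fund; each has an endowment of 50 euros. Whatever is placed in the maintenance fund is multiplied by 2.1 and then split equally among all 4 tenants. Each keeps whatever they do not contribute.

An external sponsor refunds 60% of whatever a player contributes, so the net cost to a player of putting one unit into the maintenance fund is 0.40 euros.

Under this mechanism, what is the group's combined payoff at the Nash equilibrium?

The effective private return per unit is now (2.1/4) / 0.40 = 1.3125 > 1, so every player's dominant strategy flips to full contribution.
At the Nash equilibrium everyone contributes 50. Group total payoff = 4 × (50 × 0.60 + 2.1 × 50) = 540.00.

540.00 euros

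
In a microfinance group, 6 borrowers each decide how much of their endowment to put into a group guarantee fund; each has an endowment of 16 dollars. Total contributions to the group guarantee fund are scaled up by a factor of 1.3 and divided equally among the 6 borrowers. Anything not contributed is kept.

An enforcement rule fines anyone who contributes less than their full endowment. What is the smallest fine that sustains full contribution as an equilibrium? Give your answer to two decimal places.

12.53 dollars

Given the others contribute fully, the best deviation is to contribute 0 (any partial contribution still incurs the fine and gives up units whose private return 0.2167 is below 1).
Deviating from 16 to 0 saves 16 dollars but forfeits the deviator's share of the drop in the group guarantee fund: 1.3/6 × 16 = 3.47.
So the deviation gain is 16 − 3.47 = 12.53, and the fine must be at least 12.53 dollars to wipe it out.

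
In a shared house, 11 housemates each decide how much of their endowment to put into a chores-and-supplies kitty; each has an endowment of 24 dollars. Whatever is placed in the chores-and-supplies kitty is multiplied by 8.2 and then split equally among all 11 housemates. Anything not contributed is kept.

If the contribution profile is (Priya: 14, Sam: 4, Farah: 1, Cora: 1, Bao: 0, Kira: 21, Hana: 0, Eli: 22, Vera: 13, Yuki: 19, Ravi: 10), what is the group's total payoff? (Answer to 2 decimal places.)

1020.00 dollars

Total contributed: 14 + 4 + 1 + 1 + 0 + 21 + 0 + 22 + 13 + 19 + 10 = 105; total kept: 11 × 24 − 105 = 159.
The chores-and-supplies kitty pays out 8.2 × 105 = 861.00 in aggregate.
Group total = 159 + 861.00 = 1020.00.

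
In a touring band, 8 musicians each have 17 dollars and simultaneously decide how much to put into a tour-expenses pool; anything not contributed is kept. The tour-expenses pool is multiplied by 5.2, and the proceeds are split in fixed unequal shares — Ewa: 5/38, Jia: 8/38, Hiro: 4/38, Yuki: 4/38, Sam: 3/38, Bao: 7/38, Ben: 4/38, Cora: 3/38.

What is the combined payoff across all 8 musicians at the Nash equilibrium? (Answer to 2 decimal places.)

Player j's private return per contributed unit is 5.2 × (j's share). Contributing is weakly dominant for j when that share is at least 1/5.2 = 0.1923, and contributing 0 is dominant otherwise.
Jia alone (share 8/38) is above the threshold, contributing 17; the remaining 7 contribute 0. Total contributed: 17.
The tour-expenses pool pays out 5.2 × 17 = 88.40 in total (split across the unequal shares, but the aggregate is all that matters for the group sum).
The 7 free-riders keep 17 each, adding 119. Group total = 119 + 88.40 = 207.40.

207.40 dollars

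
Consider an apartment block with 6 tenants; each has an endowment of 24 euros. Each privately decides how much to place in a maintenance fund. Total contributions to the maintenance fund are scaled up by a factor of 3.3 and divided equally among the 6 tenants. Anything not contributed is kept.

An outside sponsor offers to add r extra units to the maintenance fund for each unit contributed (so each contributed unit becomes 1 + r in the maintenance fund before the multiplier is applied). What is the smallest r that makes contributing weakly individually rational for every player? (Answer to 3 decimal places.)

0.818

With matching at rate r, one contributed unit becomes (1 + r) in the maintenance fund and returns 3.3 × (1 + r) / 6 to the contributor.
Setting this equal to 1: 1 + r = 6/3.3 = 1.8182.
So the minimum matching rate is r = 1.8182 − 1 = 0.818.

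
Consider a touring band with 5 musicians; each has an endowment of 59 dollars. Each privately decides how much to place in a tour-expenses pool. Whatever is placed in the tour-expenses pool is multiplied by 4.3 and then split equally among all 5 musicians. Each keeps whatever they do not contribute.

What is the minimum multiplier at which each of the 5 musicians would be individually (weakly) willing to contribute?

A contributed unit returns (multiplier)/5 to its contributor.
This reaches 1 exactly when the multiplier is 5.

5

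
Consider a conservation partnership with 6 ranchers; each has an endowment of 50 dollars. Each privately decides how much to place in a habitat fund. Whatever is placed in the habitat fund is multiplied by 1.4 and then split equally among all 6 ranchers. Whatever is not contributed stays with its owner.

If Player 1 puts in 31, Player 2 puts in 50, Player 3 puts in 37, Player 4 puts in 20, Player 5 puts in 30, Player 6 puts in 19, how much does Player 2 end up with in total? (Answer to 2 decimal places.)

43.63 dollars

Total contributed: 31 + 50 + 37 + 20 + 30 + 19 = 187.
Each receives 1.4 × 187 / 6 = 43.63 from the habitat fund.
Player 2 keeps 50 − 50 = 0, so Player 2's payoff is 0 + 43.63 = 43.63.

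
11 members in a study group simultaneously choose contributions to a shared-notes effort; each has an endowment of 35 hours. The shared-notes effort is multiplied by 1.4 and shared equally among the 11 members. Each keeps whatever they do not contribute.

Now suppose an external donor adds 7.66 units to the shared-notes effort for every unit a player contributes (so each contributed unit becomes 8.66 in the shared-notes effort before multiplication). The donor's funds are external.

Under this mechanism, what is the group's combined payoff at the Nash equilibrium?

The effective private return per unit is now 1.4 × 8.66 / 11 = 1.1022 > 1, so every player's dominant strategy flips to full contribution.
At the Nash equilibrium everyone contributes 35. Group total payoff = 1.4 × 8.66 × 385 = 4667.74.

4667.74 hours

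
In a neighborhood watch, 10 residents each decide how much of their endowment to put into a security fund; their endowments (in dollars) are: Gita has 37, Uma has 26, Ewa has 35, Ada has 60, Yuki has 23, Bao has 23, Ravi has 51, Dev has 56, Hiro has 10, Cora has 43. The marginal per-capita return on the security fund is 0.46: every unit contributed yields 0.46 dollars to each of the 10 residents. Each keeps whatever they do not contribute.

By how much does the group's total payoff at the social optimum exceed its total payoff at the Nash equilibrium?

1310.40 dollars

The private return per contributed unit is 0.46 < 1 for everyone, so the Nash equilibrium is zero contribution and the group total is Σ E_j = 37 + 26 + 35 + 60 + 23 + 23 + 51 + 56 + 10 + 43 = 364.
Each contributed unit returns 4.600 to the group, so the social optimum is full contribution by everyone: group total = 4.600 × 364 = 1674.40.
Efficiency loss = (4.600 − 1) × 364 = 1310.40.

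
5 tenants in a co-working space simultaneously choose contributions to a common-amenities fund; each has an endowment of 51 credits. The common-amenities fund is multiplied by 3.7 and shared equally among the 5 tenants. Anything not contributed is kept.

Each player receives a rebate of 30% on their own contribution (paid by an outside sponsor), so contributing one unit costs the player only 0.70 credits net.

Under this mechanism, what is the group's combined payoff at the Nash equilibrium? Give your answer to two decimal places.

Under the mechanism each unit contributed yields (3.7/5) / 0.70 = 1.0571 back to its contributor per unit of net cost, which exceeds 1, making full contribution the dominant choice for everyone.
So the Nash equilibrium is full contribution by all 5; the group earns 5 × (51 × 0.30 + 3.7 × 51) = 1020.00.

1020.00 credits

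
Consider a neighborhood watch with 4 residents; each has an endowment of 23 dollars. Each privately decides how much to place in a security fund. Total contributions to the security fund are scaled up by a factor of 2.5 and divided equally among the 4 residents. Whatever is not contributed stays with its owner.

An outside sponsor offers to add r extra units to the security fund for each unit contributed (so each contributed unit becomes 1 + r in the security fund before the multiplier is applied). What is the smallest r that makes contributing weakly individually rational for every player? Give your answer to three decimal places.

With matching at rate r, one contributed unit becomes (1 + r) in the security fund and returns 2.5 × (1 + r) / 4 to the contributor.
Setting this equal to 1: 1 + r = 4/2.5 = 1.6000.
So the minimum matching rate is r = 1.6000 − 1 = 0.600.

0.600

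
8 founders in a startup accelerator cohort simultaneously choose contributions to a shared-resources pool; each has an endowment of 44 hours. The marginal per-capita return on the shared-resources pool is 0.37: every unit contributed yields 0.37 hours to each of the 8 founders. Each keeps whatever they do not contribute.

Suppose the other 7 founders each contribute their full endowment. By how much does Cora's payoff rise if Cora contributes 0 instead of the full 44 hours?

Switching from a contribution of 44 to 0 lets Cora keep an extra 44 hours, but lowers the shared-resources pool by 44, which costs Cora their own share of that drop: 0.37 × 44 = 16.28.
Net gain = 44 − 16.28 = 27.72. The private return per contributed unit (0.37) is below 1, so free-riding is indeed the best response regardless of what the others do.

27.72 hours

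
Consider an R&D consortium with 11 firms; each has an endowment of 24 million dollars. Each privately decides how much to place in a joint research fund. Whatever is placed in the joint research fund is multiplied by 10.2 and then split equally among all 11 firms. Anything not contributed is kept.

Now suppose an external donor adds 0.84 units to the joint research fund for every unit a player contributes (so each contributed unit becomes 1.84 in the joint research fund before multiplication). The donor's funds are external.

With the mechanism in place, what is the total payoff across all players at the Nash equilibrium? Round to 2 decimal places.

With the mechanism, a contributed unit returns 10.2 × 1.84 / 11 = 1.7062 per unit of net cost to the contributor — now above 1 — so contributing fully is weakly dominant for every player.
At the Nash equilibrium everyone contributes 24. Group total payoff = 10.2 × 1.84 × 264 = 4954.75.

4954.75 million dollars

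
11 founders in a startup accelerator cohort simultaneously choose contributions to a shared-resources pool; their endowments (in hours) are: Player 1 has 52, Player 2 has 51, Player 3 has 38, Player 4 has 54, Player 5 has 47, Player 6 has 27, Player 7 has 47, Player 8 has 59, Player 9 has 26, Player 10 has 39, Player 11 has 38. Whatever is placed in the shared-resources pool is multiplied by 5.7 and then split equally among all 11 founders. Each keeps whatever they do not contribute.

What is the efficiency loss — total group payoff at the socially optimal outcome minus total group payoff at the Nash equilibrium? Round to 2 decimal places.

The private return per contributed unit is 5.7/11 = 0.5182 < 1 for every player regardless of endowment, so the Nash equilibrium is zero contribution and the group total is Σ E_j = 52 + 51 + 38 + 54 + 47 + 27 + 47 + 59 + 26 + 39 + 38 = 478.
Each contributed unit returns 5.700 to the group, so the social optimum is full contribution by everyone: group total = 5.700 × 478 = 2724.60.
Efficiency loss = (5.700 − 1) × 478 = 2246.60.

2246.60 hours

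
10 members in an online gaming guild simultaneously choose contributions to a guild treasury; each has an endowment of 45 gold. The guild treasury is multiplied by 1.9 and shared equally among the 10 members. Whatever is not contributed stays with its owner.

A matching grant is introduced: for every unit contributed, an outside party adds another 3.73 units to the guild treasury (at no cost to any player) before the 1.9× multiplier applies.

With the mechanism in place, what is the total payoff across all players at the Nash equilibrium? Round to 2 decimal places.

450.00 gold

Even with the mechanism, each unit contributed returns only 1.9 × 4.73 / 10 = 0.8987 per unit of net cost, so contributing nothing is still dominant.
Everyone keeps their endowment and the group total is 10 × 45 = 450.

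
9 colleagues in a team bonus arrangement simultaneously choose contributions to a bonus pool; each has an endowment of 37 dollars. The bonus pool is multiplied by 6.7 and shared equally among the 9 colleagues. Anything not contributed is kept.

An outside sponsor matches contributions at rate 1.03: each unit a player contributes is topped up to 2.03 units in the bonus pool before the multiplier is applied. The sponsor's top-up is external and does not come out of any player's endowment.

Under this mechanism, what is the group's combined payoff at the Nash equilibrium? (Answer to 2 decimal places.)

Under the mechanism each unit contributed yields 6.7 × 2.03 / 9 = 1.5112 back to its contributor per unit of net cost, which exceeds 1, making full contribution the dominant choice for everyone.
So the Nash equilibrium is full contribution by all 9; the group earns 6.7 × 2.03 × 333 = 4529.13.

4529.13 dollars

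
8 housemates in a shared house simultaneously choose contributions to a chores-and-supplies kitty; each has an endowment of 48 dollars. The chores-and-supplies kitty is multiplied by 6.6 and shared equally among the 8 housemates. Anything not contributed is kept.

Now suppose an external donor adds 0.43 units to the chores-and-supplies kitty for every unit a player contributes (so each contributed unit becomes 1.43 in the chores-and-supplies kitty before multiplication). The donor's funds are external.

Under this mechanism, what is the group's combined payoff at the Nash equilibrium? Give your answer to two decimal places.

The effective private return per unit is now 6.6 × 1.43 / 8 = 1.1798 > 1, so every player's dominant strategy flips to full contribution.
At the Nash equilibrium everyone contributes 48. Group total payoff = 6.6 × 1.43 × 384 = 3624.19.

3624.19 dollars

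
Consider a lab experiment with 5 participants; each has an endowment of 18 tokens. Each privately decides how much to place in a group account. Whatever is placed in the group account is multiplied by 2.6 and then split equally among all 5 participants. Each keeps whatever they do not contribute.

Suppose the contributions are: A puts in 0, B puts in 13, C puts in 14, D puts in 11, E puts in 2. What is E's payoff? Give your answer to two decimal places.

Total contributed: 0 + 13 + 14 + 11 + 2 = 40.
Each receives 2.6 × 40 / 5 = 20.80 from the group account.
E keeps 18 − 2 = 16, so E's payoff is 16 + 20.80 = 36.80.

36.80 tokens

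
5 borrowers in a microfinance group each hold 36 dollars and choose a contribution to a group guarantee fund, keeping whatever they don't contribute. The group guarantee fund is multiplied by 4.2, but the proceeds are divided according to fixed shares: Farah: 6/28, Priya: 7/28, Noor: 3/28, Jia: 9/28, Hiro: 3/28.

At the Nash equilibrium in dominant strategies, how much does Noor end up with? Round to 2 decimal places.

68.40 dollars

A player with share s gets back 4.2·s per unit contributed, so full contribution is dominant for anyone with s > 1/4.2 = 0.2381 and zero contribution is dominant for anyone below.
Priya and Jia clear that bar, contributing 36 each; the remaining 3 contribute 0. Total contributed: 72.
Noor keeps 36 and receives 4.2 × 72 × 3/28 = 32.40 from the group guarantee fund, for a payoff of 68.40.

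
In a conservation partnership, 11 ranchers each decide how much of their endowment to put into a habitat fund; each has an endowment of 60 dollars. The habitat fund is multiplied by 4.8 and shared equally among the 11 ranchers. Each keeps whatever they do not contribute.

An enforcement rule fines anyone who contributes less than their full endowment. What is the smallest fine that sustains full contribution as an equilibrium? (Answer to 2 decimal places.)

33.82 dollars

Given the others contribute fully, the best deviation is to contribute 0 (any partial contribution still incurs the fine and gives up units whose private return 0.4364 is below 1).
Deviating from 60 to 0 saves 60 dollars but forfeits the deviator's share of the drop in the habitat fund: 4.8/11 × 60 = 26.18.
So the deviation gain is 60 − 26.18 = 33.82, and the fine must be at least 33.82 dollars to wipe it out.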